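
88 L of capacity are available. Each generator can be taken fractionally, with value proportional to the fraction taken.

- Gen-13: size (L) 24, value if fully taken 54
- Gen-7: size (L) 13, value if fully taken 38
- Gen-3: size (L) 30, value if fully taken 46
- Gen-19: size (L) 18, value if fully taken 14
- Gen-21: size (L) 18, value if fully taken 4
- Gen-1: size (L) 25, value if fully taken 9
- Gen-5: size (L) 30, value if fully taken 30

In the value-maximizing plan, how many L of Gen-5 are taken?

21

Rank by value-to-size ratio: Gen-7 38/13≈2.92, Gen-13 54/24≈2.25, Gen-3 46/30≈1.53, Gen-5 30/30≈1, Gen-19 14/18≈0.778, Gen-1 9/25≈0.36, Gen-21 4/18≈0.222.
Take all of Gen-7 (13 L, value 38) ; 75 L left.
Take all of Gen-13 (24 L, value 54) ; 51 L left.
Take all of Gen-3 (30 L, value 46) ; 21 L left.
Fill the last 21 L with part of Gen-5: 21/30 of it earns 21.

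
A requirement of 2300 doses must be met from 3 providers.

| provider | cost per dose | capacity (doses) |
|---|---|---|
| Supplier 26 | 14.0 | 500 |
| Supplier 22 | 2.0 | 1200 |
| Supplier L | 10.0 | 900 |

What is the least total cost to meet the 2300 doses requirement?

Cheapest first:
Supplier 22 (2.0): use full 1200 — 1100 doses to go.
Supplier L at 10.0: take all 900 doses — 200 still needed.
Take 200 from Supplier 26 at 14.0 to finish.
Cost = 1200×2.0 + 900×10.0 + 200×14.0 = 14200.

14200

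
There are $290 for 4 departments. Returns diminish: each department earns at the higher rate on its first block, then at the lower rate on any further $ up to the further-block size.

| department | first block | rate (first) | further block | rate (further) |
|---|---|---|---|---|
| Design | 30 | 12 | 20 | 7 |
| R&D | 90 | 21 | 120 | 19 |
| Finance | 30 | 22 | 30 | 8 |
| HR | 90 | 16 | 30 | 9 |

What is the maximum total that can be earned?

5630

Rank every tier by rate: Finance/tier1 22 > R&D/tier1 21 > R&D/tier2 19 > HR/tier1 16 > Design/tier1 12 > HR/tier2 9 > Finance/tier2 8 > Design/tier2 7.
Finance tier1 at 22: fill all 30 ; 260 left.
Fill R&D tier1 block (90 at 21) ; 170 left.
Fill R&D tier2 block (120 at 19) ; 50 left.
HR/tier1: +50 of 90 at 16; pool empty.
Total = 22×30 + 21×90 + 19×120 + 16×50 = 5630.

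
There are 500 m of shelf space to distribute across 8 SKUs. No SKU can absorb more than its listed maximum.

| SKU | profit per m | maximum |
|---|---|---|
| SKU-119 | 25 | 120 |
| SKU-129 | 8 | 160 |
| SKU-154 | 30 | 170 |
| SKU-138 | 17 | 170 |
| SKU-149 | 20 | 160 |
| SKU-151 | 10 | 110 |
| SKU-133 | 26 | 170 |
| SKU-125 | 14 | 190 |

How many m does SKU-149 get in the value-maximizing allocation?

40

Order the SKUs by profit per m: SKU-154 30 > SKU-133 26 > SKU-119 25 > SKU-149 20 > SKU-138 17 > SKU-125 14 > SKU-151 10 > SKU-129 8.
Give SKU-154 170 to hit its cap of 170 → 330 left.
Give SKU-133 170 to hit its cap of 170 → 160 left.
SKU-119: +120 to 120 (cap) → 40 left.
Only 40 left; SKU-149 takes them to reach 40.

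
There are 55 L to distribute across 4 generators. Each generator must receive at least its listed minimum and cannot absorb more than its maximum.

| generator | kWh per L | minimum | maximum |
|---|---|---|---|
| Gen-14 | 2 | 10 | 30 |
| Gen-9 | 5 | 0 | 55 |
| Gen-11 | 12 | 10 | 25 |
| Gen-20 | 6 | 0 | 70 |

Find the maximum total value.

Meeting every minimum uses 10+0+10+0 = 20 L, leaving 35.
Highest kWh per L first: Gen-11 12 > Gen-20 6 > Gen-9 5 > Gen-14 2.
Gen-11: +15 to 25 (cap) → 20 left.
Gen-20 has room for 70 more but only 20 remain, so it gets 20.
Total = 2×10 + 12×25 + 6×20 = 440.

440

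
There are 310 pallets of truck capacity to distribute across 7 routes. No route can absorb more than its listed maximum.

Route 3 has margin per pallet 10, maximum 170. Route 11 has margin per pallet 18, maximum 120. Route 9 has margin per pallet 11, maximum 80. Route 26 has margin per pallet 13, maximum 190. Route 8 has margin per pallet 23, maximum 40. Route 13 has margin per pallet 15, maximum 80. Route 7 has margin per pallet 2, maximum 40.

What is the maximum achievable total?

Highest margin per pallet first: Route 8 23 > Route 11 18 > Route 13 15 > Route 26 13 > Route 9 11 > Route 3 10 > Route 7 2.
Route 8 takes 40 to reach its cap of 40 — 270 left.
Give Route 11 120 to hit its cap of 120 — 150 left.
Route 13: +80 to 80 (cap) — 70 left.
Route 26: +70 (room for 190) → 70. Pool exhausted.
Total = 18×120 + 13×70 + 23×40 + 15×80 = 5190.

5190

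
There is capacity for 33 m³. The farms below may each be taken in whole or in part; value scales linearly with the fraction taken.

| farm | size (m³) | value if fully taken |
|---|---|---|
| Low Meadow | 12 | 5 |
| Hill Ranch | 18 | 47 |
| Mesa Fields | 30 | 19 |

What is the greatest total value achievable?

56.5

Best value per unit of size first: Hill Ranch 47/18≈2.61, Mesa Fields 19/30≈0.633, Low Meadow 5/12≈0.417.
All 18 m³ of Hill Ranch fit (value 47) — 15 remain.
15 m³ left: a 15/30 share of Mesa Fields gives 19×15/30 = 9.5.
Total value = 56.5.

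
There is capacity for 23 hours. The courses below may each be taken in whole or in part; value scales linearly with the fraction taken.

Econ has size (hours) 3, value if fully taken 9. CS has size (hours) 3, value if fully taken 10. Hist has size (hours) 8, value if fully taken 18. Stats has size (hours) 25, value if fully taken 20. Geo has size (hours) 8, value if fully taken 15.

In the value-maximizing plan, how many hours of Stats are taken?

1

Rank by value-to-size ratio: CS 10/3≈3.33, Econ 9/3≈3, Hist 18/8≈2.25, Geo 15/8≈1.88, Stats 20/25≈0.8.
Take all of CS (3 hours, value 10) — 20 hours left.
Econ: take in full, 3 hours for value 9 — 17 left.
All 8 hours of Hist fit (value 18) — 9 remain.
All 8 hours of Geo fit (value 15) — 1 remain.
Only 1 hours remain; take 1/25 of Stats for value 20×1/25 = 0.8.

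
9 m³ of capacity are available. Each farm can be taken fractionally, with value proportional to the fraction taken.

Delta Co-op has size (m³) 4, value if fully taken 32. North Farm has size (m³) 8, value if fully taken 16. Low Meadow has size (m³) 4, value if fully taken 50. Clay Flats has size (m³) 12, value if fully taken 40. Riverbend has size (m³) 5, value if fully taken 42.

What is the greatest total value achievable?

Rank by value-to-size ratio: Low Meadow 50/4≈12.5, Riverbend 42/5≈8.4, Delta Co-op 32/4≈8, Clay Flats 40/12≈3.33, North Farm 16/8≈2.
Low Meadow: take in full, 4 m³ for value 50 ; 5 left.
All 5 m³ of Riverbend fit (value 42) ; 0 remain.
Total value = 92.

92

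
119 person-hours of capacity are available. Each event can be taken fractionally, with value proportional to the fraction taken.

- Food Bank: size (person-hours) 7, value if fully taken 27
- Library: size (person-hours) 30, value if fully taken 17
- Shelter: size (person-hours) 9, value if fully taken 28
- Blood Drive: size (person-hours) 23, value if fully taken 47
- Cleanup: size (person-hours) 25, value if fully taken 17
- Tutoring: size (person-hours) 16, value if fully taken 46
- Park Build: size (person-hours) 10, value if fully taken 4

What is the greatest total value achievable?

Sort by value density: Food Bank 27/7≈3.86, Shelter 28/9≈3.11, Tutoring 46/16≈2.88, Blood Drive 47/23≈2.04, Cleanup 17/25≈0.68, Library 17/30≈0.567, Park Build 4/10≈0.4.
Take all of Food Bank (7 person-hours, value 27) — 112 person-hours left.
Shelter: take in full, 9 person-hours for value 28 — 103 left.
Tutoring: take in full, 16 person-hours for value 46 — 87 left.
All 23 person-hours of Blood Drive fit (value 47) — 64 remain.
Take all of Cleanup (25 person-hours, value 17) — 39 person-hours left.
Take all of Library (30 person-hours, value 17) — 9 person-hours left.
Fill the last 9 person-hours with part of Park Build: 9/10 of it earns 3.6.
Total value = 185.6.

185.6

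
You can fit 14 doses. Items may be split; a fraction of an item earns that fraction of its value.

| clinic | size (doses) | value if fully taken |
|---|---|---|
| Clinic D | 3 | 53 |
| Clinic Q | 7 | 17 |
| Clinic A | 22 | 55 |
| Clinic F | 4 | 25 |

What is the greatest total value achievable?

95.5

Sort by value density: Clinic D 53/3≈17.7, Clinic F 25/4≈6.25, Clinic A 55/22≈2.5, Clinic Q 17/7≈2.43.
Take all of Clinic D (3 doses, value 53) — 11 doses left.
Clinic F: take in full, 4 doses for value 25 — 7 left.
Only 7 doses remain; take 7/22 of Clinic A for value 55×7/22 = 17.5.
Total value = 95.5.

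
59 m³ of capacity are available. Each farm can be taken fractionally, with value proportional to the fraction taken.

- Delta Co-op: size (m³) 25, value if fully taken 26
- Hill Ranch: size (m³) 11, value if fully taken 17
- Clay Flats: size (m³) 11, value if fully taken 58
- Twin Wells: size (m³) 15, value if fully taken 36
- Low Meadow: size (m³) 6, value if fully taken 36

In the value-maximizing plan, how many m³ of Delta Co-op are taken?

Best value per unit of size first: Low Meadow 36/6≈6, Clay Flats 58/11≈5.27, Twin Wells 36/15≈2.4, Hill Ranch 17/11≈1.55, Delta Co-op 26/25≈1.04.
Take all of Low Meadow (6 m³, value 36) → 53 m³ left.
Clay Flats: take in full, 11 m³ for value 58 → 42 left.
All 15 m³ of Twin Wells fit (value 36) → 27 remain.
All 11 m³ of Hill Ranch fit (value 17) → 16 remain.
Fill the last 16 m³ with part of Delta Co-op: 16/25 of it earns 16.64.

16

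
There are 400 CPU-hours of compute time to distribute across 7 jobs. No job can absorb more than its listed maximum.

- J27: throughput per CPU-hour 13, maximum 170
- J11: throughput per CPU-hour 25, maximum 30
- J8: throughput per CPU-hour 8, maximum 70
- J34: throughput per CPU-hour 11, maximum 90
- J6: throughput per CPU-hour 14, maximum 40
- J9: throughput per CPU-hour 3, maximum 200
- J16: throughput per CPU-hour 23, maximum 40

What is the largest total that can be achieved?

Order the jobs by throughput per CPU-hour: J11 25 > J16 23 > J6 14 > J27 13 > J34 11 > J8 8 > J9 3.
J11: +30 to 30 (cap) — 370 left.
Give J16 40 to hit its cap of 40 — 330 left.
J6: +40 to 40 (cap) — 290 left.
J27: +170 to 170 (cap) — 120 left.
J34: +90 to 90 (cap) — 30 left.
Only 30 left; J8 takes them to reach 30.
Total = 13×170 + 25×30 + 8×30 + 11×90 + 14×40 + 23×40 = 5670.

5670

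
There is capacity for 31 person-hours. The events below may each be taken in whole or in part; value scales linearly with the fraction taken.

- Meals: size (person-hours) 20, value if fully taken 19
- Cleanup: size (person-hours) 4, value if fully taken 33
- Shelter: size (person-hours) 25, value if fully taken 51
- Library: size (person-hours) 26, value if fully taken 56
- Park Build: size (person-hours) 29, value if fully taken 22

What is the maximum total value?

Rank by value-to-size ratio: Cleanup 33/4≈8.25, Library 56/26≈2.15, Shelter 51/25≈2.04, Meals 19/20≈0.95, Park Build 22/29≈0.759.
Take all of Cleanup (4 person-hours, value 33) ; 27 person-hours left.
Library: take in full, 26 person-hours for value 56 ; 1 left.
1 person-hours left: a 1/25 share of Shelter gives 51×1/25 = 2.04.
Total value = 91.04.

91.04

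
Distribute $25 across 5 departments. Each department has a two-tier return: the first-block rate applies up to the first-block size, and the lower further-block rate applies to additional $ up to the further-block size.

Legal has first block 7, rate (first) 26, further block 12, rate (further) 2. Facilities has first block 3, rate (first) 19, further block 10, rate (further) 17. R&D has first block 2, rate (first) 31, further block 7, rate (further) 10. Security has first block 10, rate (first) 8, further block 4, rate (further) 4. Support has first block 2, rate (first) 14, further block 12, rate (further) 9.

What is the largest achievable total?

Treat each block as its own option and order by rate: R&D/tier1 31 > Legal/tier1 26 > Facilities/tier1 19 > Facilities/tier2 17 > Support/tier1 14 > R&D/tier2 10 > Support/tier2 9 > Security/tier1 8 > Security/tier2 4 > Legal/tier2 2.
R&D/tier1 (31): +2 ; 23 left.
Legal/tier1 (26): +7 ; 16 left.
Facilities/tier1 (19): +3 ; 13 left.
Facilities tier2 at 17: fill all 10 ; 3 left.
Fill Support tier1 block (2 at 14) ; 1 left.
R&D tier2 at 10: only 1 left, fill 1.
Total = 31×2 + 26×7 + 19×3 + 17×10 + 14×2 + 10×1 = 509.

509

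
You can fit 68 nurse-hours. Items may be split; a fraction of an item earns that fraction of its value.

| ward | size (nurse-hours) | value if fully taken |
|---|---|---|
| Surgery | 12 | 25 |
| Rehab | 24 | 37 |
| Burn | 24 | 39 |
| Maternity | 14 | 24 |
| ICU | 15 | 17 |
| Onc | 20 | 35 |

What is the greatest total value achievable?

Sort by value density: Surgery 25/12≈2.08, Onc 35/20≈1.75, Maternity 24/14≈1.71, Burn 39/24≈1.62, Rehab 37/24≈1.54, ICU 17/15≈1.13.
All 12 nurse-hours of Surgery fit (value 25) — 56 remain.
Onc: take in full, 20 nurse-hours for value 35 — 36 left.
All 14 nurse-hours of Maternity fit (value 24) — 22 remain.
22 nurse-hours left: a 22/24 share of Burn gives 39×22/24 = 35.75.
Total value = 119.75.

119.75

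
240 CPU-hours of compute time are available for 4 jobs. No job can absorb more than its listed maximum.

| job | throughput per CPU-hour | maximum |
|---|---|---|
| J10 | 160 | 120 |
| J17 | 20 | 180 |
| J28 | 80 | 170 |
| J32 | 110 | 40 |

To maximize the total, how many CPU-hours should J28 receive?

Order the jobs by throughput per CPU-hour: J10 160 > J32 110 > J28 80 > J17 20.
J10 takes 120 to reach its cap of 120 ; 120 left.
Give J32 40 to hit its cap of 40 ; 80 left.
Only 80 left; J28 takes them to reach 80.

80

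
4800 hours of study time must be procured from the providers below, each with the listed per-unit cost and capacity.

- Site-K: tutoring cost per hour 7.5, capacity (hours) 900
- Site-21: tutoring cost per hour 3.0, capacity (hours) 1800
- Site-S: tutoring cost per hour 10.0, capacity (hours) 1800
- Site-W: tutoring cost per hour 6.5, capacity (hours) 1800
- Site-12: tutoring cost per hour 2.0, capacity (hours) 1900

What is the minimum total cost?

Use providers in increasing cost order.
Take 1900 from Site-12 at 2.0 — need 2900 more.
Site-21 at 3.0: take all 1800 hours — 1100 still needed.
Take 1100 from Site-W at 6.5 to finish.
Site-K, Site-S: unused.
Cost = 1900×2.0 + 1800×3.0 + 1100×6.5 = 16350.

16350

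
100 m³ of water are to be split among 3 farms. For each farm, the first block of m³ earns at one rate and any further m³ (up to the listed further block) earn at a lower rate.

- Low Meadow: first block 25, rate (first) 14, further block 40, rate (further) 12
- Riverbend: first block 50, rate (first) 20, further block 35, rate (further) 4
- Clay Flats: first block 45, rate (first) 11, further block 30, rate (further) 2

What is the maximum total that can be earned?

1650

Order all 6 blocks by rate: Riverbend/T1 20 > Low Meadow/T1 14 > Low Meadow/T2 12 > Clay Flats/T1 11 > Riverbend/T2 4 > Clay Flats/T2 2.
Riverbend T1 at 20: fill all 50 ; 50 left.
Low Meadow/T1 (14): +25 ; 25 left.
Low Meadow T2 at 12: only 25 left, fill 25.
Total = 20×50 + 14×25 + 12×25 = 1650.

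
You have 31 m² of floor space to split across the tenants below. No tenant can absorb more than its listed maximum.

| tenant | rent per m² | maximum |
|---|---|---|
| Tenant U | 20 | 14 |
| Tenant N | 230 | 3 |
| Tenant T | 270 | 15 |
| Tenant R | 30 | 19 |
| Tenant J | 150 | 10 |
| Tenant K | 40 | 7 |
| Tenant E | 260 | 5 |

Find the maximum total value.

Highest rent per m² first: Tenant T 270 > Tenant E 260 > Tenant N 230 > Tenant J 150 > Tenant K 40 > Tenant R 30 > Tenant U 20.
Give Tenant T 15 to hit its cap of 15 → 16 left.
Give Tenant E 5 to hit its cap of 5 → 11 left.
Tenant N takes 3 to reach its cap of 3 → 8 left.
Tenant J: +8 (room for 10) → 8. Pool exhausted.
Total = 230×3 + 270×15 + 150×8 + 260×5 = 7240.

7240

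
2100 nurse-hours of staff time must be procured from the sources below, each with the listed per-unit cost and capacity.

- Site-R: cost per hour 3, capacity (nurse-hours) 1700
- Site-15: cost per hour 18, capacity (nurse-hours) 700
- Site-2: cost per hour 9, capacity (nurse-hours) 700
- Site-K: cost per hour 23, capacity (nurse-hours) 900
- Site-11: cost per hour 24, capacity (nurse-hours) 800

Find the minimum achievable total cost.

8700

Cheapest first:
Take 1700 from Site-R at 3 ; need 400 more.
Site-2 (9): take the remaining 400 ; done.
Site-15, Site-K, Site-11: unused.
Cost = 1700×3 + 400×9 = 8700.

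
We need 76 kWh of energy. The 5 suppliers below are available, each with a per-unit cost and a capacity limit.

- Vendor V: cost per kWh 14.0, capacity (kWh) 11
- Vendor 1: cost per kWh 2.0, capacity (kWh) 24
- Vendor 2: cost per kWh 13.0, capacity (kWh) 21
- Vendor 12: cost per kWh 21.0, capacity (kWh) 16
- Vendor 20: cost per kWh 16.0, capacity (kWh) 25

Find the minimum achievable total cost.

Use suppliers in increasing cost order.
Vendor 1 (2.0): use full 24 ; 52 kWh to go.
Take 21 from Vendor 2 at 13.0 ; need 31 more.
Vendor V at 14.0: take all 11 kWh ; 20 still needed.
Vendor 20 (16.0): take the remaining 20 ; done.
Vendor 12: unused.
Cost = 24×2.0 + 21×13.0 + 11×14.0 + 20×16.0 = 795.

795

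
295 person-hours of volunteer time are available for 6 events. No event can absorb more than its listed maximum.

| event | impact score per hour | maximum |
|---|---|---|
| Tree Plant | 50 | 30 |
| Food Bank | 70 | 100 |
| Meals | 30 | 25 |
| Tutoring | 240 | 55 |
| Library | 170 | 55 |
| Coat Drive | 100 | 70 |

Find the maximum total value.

Order the events by impact score per hour: Tutoring 240 > Library 170 > Coat Drive 100 > Food Bank 70 > Tree Plant 50 > Meals 30.
Tutoring takes 55 to reach its cap of 55 ; 240 left.
Library takes 55 to reach its cap of 55 ; 185 left.
Coat Drive takes 70 to reach its cap of 70 ; 115 left.
Food Bank takes 100 to reach its cap of 100 ; 15 left.
Tree Plant: +15 (room for 30) → 15. Pool exhausted.
Total = 50×15 + 70×100 + 240×55 + 170×55 + 100×70 = 37300.

37300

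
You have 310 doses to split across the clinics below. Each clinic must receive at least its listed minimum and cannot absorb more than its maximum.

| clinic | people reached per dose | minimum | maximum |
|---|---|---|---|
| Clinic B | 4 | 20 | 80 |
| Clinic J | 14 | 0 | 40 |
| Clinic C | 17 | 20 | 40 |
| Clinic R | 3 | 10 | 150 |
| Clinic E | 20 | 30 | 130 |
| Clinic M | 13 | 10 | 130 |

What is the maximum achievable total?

4860

Meeting every minimum uses 20+0+20+10+30+10 = 90 doses, leaving 220.
Highest people reached per dose first: Clinic E 20 > Clinic C 17 > Clinic J 14 > Clinic M 13 > Clinic B 4 > Clinic R 3.
Clinic E: +100 to 130 (cap) ; 120 left.
Give Clinic C 20 more to hit its cap of 40 ; 100 left.
Give Clinic J 40 more to hit its cap of 40 ; 60 left.
Only 60 left; Clinic M takes them to reach 70.
Total = 4×20 + 14×40 + 17×40 + 3×10 + 20×130 + 13×70 = 4860.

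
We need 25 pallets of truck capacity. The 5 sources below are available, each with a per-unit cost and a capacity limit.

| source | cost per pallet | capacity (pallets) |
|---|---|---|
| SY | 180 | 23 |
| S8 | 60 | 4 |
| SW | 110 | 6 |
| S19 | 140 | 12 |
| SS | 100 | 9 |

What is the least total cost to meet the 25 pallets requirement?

Fill from the cheapest source first.
S8 at 60: take all 4 pallets → 21 still needed.
SS (100): use full 9 → 12 pallets to go.
SW (110): use full 6 → 6 pallets to go.
S19 (140): take the remaining 6 → done.
SY: unused.
Cost = 4×60 + 9×100 + 6×110 + 6×140 = 2640.

2640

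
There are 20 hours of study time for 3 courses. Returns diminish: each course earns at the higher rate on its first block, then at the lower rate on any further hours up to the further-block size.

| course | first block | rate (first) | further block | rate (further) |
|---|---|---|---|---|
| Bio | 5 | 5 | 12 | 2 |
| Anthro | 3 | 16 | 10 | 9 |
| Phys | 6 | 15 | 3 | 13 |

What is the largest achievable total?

249

Rank every tier by rate: Anthro/T1 16 > Phys/T1 15 > Phys/T2 13 > Anthro/T2 9 > Bio/T1 5 > Bio/T2 2.
Anthro/T1 (16): +3 → 17 left.
Fill Phys T1 block (6 at 15) → 11 left.
Phys/T2 (13): +3 → 8 left.
Anthro/T2: +8 of 10 at 9; pool empty.
Total = 16×3 + 15×6 + 13×3 + 9×8 = 249.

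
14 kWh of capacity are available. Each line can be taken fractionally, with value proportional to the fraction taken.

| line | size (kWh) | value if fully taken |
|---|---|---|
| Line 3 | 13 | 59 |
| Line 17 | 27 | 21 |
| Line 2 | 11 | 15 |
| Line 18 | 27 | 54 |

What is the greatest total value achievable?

61

Sort by value density: Line 3 59/13≈4.54, Line 18 54/27≈2, Line 2 15/11≈1.36, Line 17 21/27≈0.778.
Line 3: take in full, 13 kWh for value 59 — 1 left.
1 kWh left: a 1/27 share of Line 18 gives 54×1/27 = 2.
Total value = 61.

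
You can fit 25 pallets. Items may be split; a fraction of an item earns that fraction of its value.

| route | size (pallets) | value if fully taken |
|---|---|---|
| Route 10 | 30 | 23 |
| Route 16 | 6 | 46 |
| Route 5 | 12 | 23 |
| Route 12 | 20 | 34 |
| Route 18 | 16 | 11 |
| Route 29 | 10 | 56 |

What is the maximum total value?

119.25

Best value per unit of size first: Route 16 46/6≈7.67, Route 29 56/10≈5.6, Route 5 23/12≈1.92, Route 12 34/20≈1.7, Route 10 23/30≈0.767, Route 18 11/16≈0.688.
Take all of Route 16 (6 pallets, value 46) → 19 pallets left.
Route 29: take in full, 10 pallets for value 56 → 9 left.
Fill the last 9 pallets with part of Route 5: 9/12 of it earns 17.25.
Total value = 119.25.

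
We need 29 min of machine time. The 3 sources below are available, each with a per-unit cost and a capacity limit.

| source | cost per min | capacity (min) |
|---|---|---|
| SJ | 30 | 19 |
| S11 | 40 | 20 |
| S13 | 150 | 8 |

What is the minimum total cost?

970

Cheapest first:
Take 19 from SJ at 30 — need 10 more.
S11 at 40: take 10 of its 20 — requirement met.
S13: unused.
Cost = 19×30 + 10×40 = 970.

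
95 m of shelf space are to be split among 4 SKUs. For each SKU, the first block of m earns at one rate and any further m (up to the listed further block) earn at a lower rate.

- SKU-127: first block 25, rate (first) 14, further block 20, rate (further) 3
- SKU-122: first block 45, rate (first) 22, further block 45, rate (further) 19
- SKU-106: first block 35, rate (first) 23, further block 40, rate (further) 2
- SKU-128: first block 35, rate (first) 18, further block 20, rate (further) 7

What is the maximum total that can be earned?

2080

Treat each block as its own option and order by rate: SKU-106/tier1 23 > SKU-122/tier1 22 > SKU-122/tier2 19 > SKU-128/tier1 18 > SKU-127/tier1 14 > SKU-128/tier2 7 > SKU-127/tier2 3 > SKU-106/tier2 2.
SKU-106 tier1 at 23: fill all 35 → 60 left.
Fill SKU-122 tier1 block (45 at 22) → 15 left.
SKU-122 tier2 at 19: only 15 left, fill 15.
Total = 23×35 + 22×45 + 19×15 = 2080.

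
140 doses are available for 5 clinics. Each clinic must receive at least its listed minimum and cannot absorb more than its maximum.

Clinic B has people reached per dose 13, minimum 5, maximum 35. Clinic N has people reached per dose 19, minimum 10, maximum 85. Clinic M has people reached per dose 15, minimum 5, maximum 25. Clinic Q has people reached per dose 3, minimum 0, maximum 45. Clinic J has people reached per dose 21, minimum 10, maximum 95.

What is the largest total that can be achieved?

2800

Meeting every minimum uses 5+10+5+0+10 = 30 doses, leaving 110.
Rank by people reached per dose: Clinic J 21 > Clinic N 19 > Clinic M 15 > Clinic B 13 > Clinic Q 3.
Give Clinic J 85 more to hit its cap of 95 — 25 left.
Clinic N has room for 75 more but only 25 remain, so it gets 35.
Total = 13×5 + 19×35 + 15×5 + 21×95 = 2800.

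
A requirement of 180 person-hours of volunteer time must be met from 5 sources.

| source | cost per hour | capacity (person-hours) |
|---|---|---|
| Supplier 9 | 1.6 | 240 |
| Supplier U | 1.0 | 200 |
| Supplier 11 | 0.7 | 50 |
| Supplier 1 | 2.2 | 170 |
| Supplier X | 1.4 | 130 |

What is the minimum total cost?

Use sources in increasing cost order.
Supplier 11 (0.7): use full 50 — 130 person-hours to go.
Supplier U (1.0): take the remaining 130 — done.
Supplier X, Supplier 9, Supplier 1: unused.
Cost = 50×0.7 + 130×1.0 = 165.

165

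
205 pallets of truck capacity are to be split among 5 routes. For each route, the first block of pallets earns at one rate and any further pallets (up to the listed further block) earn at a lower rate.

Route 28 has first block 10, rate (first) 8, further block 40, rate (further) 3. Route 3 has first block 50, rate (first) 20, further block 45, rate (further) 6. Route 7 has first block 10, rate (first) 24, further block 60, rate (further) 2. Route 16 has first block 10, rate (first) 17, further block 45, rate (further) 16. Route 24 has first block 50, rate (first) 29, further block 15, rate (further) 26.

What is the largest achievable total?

Treat each block as its own option and order by rate: Route 24/T1 29 > Route 24/T2 26 > Route 7/T1 24 > Route 3/T1 20 > Route 16/T1 17 > Route 16/T2 16 > Route 28/T1 8 > Route 3/T2 6 > Route 28/T2 3 > Route 7/T2 2.
Route 24 T1 at 29: fill all 50 → 155 left.
Route 24/T2 (26): +15 → 140 left.
Route 7/T1 (24): +10 → 130 left.
Route 3/T1 (20): +50 → 80 left.
Route 16/T1 (17): +10 → 70 left.
Fill Route 16 T2 block (45 at 16) → 25 left.
Fill Route 28 T1 block (10 at 8) → 15 left.
15 remain; put them into Route 3 T2 at 6.
Total = 29×50 + 26×15 + 24×10 + 20×50 + 17×10 + 16×45 + 8×10 + 6×15 = 4140.

4140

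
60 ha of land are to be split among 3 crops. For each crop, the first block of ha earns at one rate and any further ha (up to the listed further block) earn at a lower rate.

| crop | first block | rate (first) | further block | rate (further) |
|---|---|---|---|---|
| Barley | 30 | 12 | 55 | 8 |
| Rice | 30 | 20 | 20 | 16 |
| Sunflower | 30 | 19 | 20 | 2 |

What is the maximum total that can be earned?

1170

Rank every tier by rate: Rice/tier1 20 > Sunflower/tier1 19 > Rice/tier2 16 > Barley/tier1 12 > Barley/tier2 8 > Sunflower/tier2 2.
Rice/tier1 (20): +30 → 30 left.
Sunflower/tier1 (19): +30 → 0 left.
Total = 20×30 + 19×30 = 1170.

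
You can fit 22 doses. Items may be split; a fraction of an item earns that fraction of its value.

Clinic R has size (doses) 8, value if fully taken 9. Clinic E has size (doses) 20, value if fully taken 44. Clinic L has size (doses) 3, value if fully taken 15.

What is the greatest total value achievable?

Best value per unit of size first: Clinic L 15/3≈5, Clinic E 44/20≈2.2, Clinic R 9/8≈1.12.
Take all of Clinic L (3 doses, value 15) ; 19 doses left.
Only 19 doses remain; take 19/20 of Clinic E for value 44×19/20 = 41.8.
Total value = 56.8.

56.8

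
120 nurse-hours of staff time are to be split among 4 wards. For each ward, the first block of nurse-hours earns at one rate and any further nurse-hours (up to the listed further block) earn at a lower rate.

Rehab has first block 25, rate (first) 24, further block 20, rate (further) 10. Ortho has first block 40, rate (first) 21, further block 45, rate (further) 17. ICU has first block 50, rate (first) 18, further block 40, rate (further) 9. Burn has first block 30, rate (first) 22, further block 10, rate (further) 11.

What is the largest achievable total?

2550

Order all 8 blocks by rate: Rehab/tier1 24 > Burn/tier1 22 > Ortho/tier1 21 > ICU/tier1 18 > Ortho/tier2 17 > Burn/tier2 11 > Rehab/tier2 10 > ICU/tier2 9.
Rehab tier1 at 24: fill all 25 ; 95 left.
Fill Burn tier1 block (30 at 22) ; 65 left.
Fill Ortho tier1 block (40 at 21) ; 25 left.
ICU/tier1: +25 of 50 at 18; pool empty.
Total = 24×25 + 22×30 + 21×40 + 18×25 = 2550.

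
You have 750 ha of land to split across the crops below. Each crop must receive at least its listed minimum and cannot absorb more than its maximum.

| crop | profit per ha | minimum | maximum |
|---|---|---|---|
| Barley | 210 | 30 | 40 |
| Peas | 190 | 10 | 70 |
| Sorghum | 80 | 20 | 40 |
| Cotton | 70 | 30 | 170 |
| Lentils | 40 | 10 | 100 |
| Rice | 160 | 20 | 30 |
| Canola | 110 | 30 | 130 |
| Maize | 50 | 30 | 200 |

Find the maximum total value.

Meeting every minimum uses 30+10+20+30+10+20+30+30 = 180 ha, leaving 570.
Order the crops by profit per ha: Barley 210 > Peas 190 > Rice 160 > Canola 110 > Sorghum 80 > Cotton 70 > Maize 50 > Lentils 40.
Barley takes 10 more to reach its cap of 40 ; 560 left.
Peas: +60 to 70 (cap) ; 500 left.
Rice takes 10 more to reach its cap of 30 ; 490 left.
Canola takes 100 more to reach its cap of 130 ; 390 left.
Sorghum takes 20 more to reach its cap of 40 ; 370 left.
Cotton takes 140 more to reach its cap of 170 ; 230 left.
Maize: +170 to 200 (cap) ; 60 left.
Lentils has room for 90 more but only 60 remain, so it gets 70.
Total = 210×40 + 190×70 + 80×40 + 70×170 + 40×70 + 160×30 + 110×130 + 50×200 = 68700.

68700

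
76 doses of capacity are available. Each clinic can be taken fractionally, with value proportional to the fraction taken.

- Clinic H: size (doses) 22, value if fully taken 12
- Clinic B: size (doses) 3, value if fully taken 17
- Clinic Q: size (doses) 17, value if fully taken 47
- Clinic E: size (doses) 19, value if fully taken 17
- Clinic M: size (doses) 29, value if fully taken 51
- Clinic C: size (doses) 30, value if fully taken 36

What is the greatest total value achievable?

147.4

Rank by value-to-size ratio: Clinic B 17/3≈5.67, Clinic Q 47/17≈2.76, Clinic M 51/29≈1.76, Clinic C 36/30≈1.2, Clinic E 17/19≈0.895, Clinic H 12/22≈0.545.
Take all of Clinic B (3 doses, value 17) — 73 doses left.
Clinic Q: take in full, 17 doses for value 47 — 56 left.
All 29 doses of Clinic M fit (value 51) — 27 remain.
Only 27 doses remain; take 27/30 of Clinic C for value 36×27/30 = 32.4.
Total value = 147.4.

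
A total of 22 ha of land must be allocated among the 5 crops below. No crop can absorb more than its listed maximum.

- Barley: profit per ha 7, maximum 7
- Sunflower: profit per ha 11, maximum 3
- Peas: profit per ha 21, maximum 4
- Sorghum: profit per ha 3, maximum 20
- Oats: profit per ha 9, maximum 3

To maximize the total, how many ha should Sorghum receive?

5

Highest profit per ha first: Peas 21 > Sunflower 11 > Oats 9 > Barley 7 > Sorghum 3.
Peas takes 4 to reach its cap of 4 ; 18 left.
Sunflower takes 3 to reach its cap of 3 ; 15 left.
Oats: +3 to 3 (cap) ; 12 left.
Barley: +7 to 7 (cap) ; 5 left.
Only 5 left; Sorghum takes them to reach 5.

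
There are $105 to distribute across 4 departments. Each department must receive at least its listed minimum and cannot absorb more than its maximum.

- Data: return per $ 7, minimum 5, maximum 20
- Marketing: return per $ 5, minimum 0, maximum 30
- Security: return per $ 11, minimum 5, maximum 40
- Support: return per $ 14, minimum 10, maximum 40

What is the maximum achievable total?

Meeting every minimum uses 5+0+5+10 = 20 $, leaving 85.
Highest return per $ first: Support 14 > Security 11 > Data 7 > Marketing 5.
Give Support 30 more to hit its cap of 40 ; 55 left.
Give Security 35 more to hit its cap of 40 ; 20 left.
Give Data 15 more to hit its cap of 20 ; 5 left.
Only 5 left; Marketing takes them to reach 5.
Total = 7×20 + 5×5 + 11×40 + 14×40 = 1165.

1165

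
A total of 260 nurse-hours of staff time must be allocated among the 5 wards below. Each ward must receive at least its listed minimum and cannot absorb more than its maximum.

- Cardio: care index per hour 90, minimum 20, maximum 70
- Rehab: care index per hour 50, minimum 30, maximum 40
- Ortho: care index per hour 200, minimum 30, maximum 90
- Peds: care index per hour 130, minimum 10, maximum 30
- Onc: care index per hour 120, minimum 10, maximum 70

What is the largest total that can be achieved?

Meeting every minimum uses 20+30+30+10+10 = 100 nurse-hours, leaving 160.
Order the wards by care index per hour: Ortho 200 > Peds 130 > Onc 120 > Cardio 90 > Rehab 50.
Ortho takes 60 more to reach its cap of 90 ; 100 left.
Peds: +20 to 30 (cap) ; 80 left.
Onc takes 60 more to reach its cap of 70 ; 20 left.
Cardio: +20 (room for 50) → 40. Pool exhausted.
Total = 90×40 + 50×30 + 200×90 + 130×30 + 120×70 = 35400.

35400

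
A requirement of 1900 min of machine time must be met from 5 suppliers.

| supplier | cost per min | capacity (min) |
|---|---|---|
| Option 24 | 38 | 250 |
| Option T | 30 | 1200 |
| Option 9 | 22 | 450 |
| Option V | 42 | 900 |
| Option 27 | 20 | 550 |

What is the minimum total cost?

Fill from the cheapest supplier first.
Option 27 (20): use full 550 → 1350 min to go.
Take 450 from Option 9 at 22 → need 900 more.
Option T (30): take the remaining 900 → done.
Option 24, Option V: unused.
Cost = 550×20 + 450×22 + 900×30 = 47900.

47900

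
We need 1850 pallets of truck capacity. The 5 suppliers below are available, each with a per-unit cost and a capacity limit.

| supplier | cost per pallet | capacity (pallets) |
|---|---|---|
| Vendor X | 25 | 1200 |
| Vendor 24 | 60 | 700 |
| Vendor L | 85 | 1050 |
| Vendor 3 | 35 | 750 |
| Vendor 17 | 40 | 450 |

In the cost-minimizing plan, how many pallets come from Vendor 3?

Cheapest first:
Vendor X at 25: take all 1200 pallets — 650 still needed.
Vendor 3 (35): take the remaining 650 — done.
Vendor 17, Vendor 24, Vendor L: unused.

650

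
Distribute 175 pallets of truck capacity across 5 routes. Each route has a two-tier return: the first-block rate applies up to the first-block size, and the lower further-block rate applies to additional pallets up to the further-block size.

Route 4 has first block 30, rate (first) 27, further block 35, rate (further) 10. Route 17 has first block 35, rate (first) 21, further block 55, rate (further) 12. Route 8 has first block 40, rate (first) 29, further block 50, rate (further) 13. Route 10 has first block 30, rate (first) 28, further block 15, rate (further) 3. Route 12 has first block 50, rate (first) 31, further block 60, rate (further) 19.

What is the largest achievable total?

4885

Treat each block as its own option and order by rate: Route 12/T1 31 > Route 8/T1 29 > Route 10/T1 28 > Route 4/T1 27 > Route 17/T1 21 > Route 12/T2 19 > Route 8/T2 13 > Route 17/T2 12 > Route 4/T2 10 > Route 10/T2 3.
Fill Route 12 T1 block (50 at 31) ; 125 left.
Route 8/T1 (29): +40 ; 85 left.
Route 10 T1 at 28: fill all 30 ; 55 left.
Fill Route 4 T1 block (30 at 27) ; 25 left.
Route 17 T1 at 21: only 25 left, fill 25.
Total = 31×50 + 29×40 + 28×30 + 27×30 + 21×25 = 4885.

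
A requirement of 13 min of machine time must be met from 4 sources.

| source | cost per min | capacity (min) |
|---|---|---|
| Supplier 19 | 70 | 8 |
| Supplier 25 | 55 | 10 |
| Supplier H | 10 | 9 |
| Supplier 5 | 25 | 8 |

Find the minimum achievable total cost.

Fill from the cheapest source first.
Take 9 from Supplier H at 10 → need 4 more.
Supplier 5 (25): take the remaining 4 → done.
Supplier 25, Supplier 19: unused.
Cost = 9×10 + 4×25 = 190.

190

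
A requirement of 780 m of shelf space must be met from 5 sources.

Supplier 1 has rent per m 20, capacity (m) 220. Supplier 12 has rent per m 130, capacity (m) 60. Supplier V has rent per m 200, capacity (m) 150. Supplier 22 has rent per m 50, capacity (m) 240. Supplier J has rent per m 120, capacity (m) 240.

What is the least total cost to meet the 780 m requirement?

Use sources in increasing cost order.
Take 220 from Supplier 1 at 20 → need 560 more.
Supplier 22 (50): use full 240 → 320 m to go.
Supplier J at 120: take all 240 m → 80 still needed.
Supplier 12 at 130: take all 60 m → 20 still needed.
Supplier V (200): take the remaining 20 → done.
Cost = 220×20 + 240×50 + 240×120 + 60×130 + 20×200 = 57000.

57000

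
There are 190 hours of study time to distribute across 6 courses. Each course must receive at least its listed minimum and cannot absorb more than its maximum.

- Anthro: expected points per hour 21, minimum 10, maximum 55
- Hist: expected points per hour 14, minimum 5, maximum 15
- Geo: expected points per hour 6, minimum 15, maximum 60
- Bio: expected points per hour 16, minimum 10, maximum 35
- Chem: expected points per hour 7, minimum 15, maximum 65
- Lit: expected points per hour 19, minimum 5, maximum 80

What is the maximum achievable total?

Meeting every minimum uses 10+5+15+10+15+5 = 60 hours, leaving 130.
Rank by expected points per hour: Anthro 21 > Lit 19 > Bio 16 > Hist 14 > Chem 7 > Geo 6.
Anthro takes 45 more to reach its cap of 55 → 85 left.
Give Lit 75 more to hit its cap of 80 → 10 left.
Bio has room for 25 more but only 10 remain, so it gets 20.
Total = 21×55 + 14×5 + 6×15 + 16×20 + 7×15 + 19×80 = 3260.

3260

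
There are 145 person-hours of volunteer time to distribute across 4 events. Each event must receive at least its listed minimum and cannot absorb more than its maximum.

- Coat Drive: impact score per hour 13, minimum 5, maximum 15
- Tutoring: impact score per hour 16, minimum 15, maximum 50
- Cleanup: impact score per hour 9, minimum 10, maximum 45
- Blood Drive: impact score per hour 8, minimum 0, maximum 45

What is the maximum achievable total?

Meeting every minimum uses 5+15+10+0 = 30 person-hours, leaving 115.
Highest impact score per hour first: Tutoring 16 > Coat Drive 13 > Cleanup 9 > Blood Drive 8.
Tutoring takes 35 more to reach its cap of 50 — 80 left.
Coat Drive takes 10 more to reach its cap of 15 — 70 left.
Give Cleanup 35 more to hit its cap of 45 — 35 left.
Blood Drive: +35 (room for 45) → 35. Pool exhausted.
Total = 13×15 + 16×50 + 9×45 + 8×35 = 1680.

1680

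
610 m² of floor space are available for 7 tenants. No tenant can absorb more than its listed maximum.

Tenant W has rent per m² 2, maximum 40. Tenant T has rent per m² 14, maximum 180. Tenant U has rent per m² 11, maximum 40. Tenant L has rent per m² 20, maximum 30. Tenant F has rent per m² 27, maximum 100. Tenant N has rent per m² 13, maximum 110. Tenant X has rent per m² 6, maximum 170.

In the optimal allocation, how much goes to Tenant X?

Rank by rent per m²: Tenant F 27 > Tenant L 20 > Tenant T 14 > Tenant N 13 > Tenant U 11 > Tenant X 6 > Tenant W 2.
Tenant F takes 100 to reach its cap of 100 → 510 left.
Tenant L takes 30 to reach its cap of 30 → 480 left.
Give Tenant T 180 to hit its cap of 180 → 300 left.
Give Tenant N 110 to hit its cap of 110 → 190 left.
Tenant U takes 40 to reach its cap of 40 → 150 left.
Tenant X has room for 170 but only 150 remain, so it gets 150.

150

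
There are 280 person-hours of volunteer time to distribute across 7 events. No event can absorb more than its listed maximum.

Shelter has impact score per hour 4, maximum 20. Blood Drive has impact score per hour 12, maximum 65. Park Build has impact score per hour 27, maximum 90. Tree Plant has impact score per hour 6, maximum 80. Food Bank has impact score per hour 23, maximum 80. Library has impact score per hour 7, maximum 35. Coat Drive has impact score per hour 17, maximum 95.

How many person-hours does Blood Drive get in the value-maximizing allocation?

Order the events by impact score per hour: Park Build 27 > Food Bank 23 > Coat Drive 17 > Blood Drive 12 > Library 7 > Tree Plant 6 > Shelter 4.
Park Build takes 90 to reach its cap of 90 — 190 left.
Food Bank: +80 to 80 (cap) — 110 left.
Give Coat Drive 95 to hit its cap of 95 — 15 left.
Only 15 left; Blood Drive takes them to reach 15.

15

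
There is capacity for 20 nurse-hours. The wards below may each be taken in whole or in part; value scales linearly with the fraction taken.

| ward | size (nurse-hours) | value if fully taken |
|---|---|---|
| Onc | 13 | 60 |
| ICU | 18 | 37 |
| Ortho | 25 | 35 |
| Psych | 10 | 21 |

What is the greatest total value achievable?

Rank by value-to-size ratio: Onc 60/13≈4.62, Psych 21/10≈2.1, ICU 37/18≈2.06, Ortho 35/25≈1.4.
Onc: take in full, 13 nurse-hours for value 60 — 7 left.
Fill the last 7 nurse-hours with part of Psych: 7/10 of it earns 14.7.
Total value = 74.7.

74.7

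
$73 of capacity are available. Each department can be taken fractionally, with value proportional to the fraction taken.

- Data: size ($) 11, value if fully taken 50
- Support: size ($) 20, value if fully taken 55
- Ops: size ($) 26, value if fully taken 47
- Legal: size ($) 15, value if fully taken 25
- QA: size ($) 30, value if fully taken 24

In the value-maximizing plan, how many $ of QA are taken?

1

Sort by value density: Data 50/11≈4.55, Support 55/20≈2.75, Ops 47/26≈1.81, Legal 25/15≈1.67, QA 24/30≈0.8.
Take all of Data (11 $, value 50) → 62 $ left.
Take all of Support (20 $, value 55) → 42 $ left.
All 26 $ of Ops fit (value 47) → 16 remain.
Take all of Legal (15 $, value 25) → 1 $ left.
Only 1 $ remain; take 1/30 of QA for value 24×1/30 = 0.8.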